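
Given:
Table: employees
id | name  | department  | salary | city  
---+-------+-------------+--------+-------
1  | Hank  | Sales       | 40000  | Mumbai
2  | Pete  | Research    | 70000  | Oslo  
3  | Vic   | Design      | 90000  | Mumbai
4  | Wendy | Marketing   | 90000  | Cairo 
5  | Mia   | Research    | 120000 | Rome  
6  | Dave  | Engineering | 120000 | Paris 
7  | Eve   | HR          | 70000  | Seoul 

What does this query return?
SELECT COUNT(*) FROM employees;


COUNT(*) counts all rows

7


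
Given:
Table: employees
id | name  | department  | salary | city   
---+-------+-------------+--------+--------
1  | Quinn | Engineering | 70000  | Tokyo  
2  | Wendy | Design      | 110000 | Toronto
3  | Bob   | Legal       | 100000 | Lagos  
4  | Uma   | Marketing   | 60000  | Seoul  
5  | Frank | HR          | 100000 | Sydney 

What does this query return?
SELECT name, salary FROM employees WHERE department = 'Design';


Filtering: department = 'Design'
Matching rows: 1

1 rows:
Wendy, 110000


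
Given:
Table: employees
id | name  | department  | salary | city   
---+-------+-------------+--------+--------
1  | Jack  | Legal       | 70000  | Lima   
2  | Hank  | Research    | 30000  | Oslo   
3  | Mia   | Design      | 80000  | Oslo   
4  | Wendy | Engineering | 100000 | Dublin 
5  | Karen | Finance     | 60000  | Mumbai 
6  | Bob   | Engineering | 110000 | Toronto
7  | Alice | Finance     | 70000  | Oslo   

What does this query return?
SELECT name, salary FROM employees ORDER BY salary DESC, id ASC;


Sorting by salary DESC, then id ASC for ties

7 rows:
Bob, 110000
Wendy, 100000
Mia, 80000
Jack, 70000
Alice, 70000
Karen, 60000
Hank, 30000


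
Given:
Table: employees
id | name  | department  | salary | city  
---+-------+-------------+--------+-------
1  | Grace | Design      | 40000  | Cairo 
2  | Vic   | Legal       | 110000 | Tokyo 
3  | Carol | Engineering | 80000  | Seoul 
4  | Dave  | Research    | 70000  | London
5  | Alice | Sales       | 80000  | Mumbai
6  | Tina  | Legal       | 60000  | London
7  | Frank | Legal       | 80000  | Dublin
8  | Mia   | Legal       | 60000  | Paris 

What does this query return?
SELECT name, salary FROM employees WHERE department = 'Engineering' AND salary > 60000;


Filtering: department = 'Engineering' AND salary > 60000
Matching: 1 rows

1 rows:
Carol, 80000


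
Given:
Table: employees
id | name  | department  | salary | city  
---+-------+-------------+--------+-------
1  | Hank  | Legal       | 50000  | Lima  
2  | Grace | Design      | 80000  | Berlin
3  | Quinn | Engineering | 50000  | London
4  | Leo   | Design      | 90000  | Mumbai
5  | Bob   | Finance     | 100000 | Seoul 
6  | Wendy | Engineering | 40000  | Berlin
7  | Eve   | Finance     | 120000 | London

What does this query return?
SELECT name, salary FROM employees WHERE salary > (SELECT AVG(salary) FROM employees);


Subquery: AVG(salary) = 75714.29
Filtering: salary > 75714.29
  Grace (80000) -> MATCH
  Leo (90000) -> MATCH
  Bob (100000) -> MATCH
  Eve (120000) -> MATCH


4 rows:
Grace, 80000
Leo, 90000
Bob, 100000
Eve, 120000


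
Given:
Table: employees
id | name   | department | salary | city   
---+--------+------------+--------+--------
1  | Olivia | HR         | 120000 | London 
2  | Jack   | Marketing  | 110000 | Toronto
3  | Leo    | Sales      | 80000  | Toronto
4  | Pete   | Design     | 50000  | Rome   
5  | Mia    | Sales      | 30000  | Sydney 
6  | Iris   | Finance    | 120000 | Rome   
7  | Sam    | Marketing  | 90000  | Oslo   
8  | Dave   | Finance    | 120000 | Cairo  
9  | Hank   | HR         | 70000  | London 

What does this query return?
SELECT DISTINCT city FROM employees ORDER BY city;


All 'city' values (row order): London, Toronto, Toronto, Rome, Sydney, Rome, Oslo, Cairo, London
Removing duplicates leaves 6 unique value(s).

6 values:
Cairo
London
Oslo
Rome
Sydney
Toronto


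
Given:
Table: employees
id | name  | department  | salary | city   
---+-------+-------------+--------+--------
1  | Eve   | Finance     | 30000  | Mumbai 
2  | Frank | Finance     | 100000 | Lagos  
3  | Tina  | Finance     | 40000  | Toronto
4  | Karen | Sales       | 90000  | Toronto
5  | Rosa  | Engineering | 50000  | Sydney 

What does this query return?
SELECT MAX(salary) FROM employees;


Salaries: 30000, 100000, 40000, 90000, 50000
MAX = 100000

100000


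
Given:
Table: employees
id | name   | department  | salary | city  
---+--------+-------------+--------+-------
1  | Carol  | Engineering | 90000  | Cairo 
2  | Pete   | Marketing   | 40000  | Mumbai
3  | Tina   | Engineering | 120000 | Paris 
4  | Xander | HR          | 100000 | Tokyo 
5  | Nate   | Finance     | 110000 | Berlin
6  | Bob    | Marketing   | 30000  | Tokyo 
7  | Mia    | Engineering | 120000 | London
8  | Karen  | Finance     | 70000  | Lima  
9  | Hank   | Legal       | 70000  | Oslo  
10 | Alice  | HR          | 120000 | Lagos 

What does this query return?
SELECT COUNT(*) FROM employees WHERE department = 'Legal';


Counting rows where department = 'Legal'
  Hank -> MATCH


1


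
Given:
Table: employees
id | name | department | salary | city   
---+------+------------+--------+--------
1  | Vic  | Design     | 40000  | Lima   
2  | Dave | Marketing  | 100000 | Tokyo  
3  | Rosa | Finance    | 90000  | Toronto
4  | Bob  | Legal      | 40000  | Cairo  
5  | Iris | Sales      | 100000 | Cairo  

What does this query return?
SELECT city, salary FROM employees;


Projecting columns: city, salary

5 rows:
Lima, 40000
Tokyo, 100000
Toronto, 90000
Cairo, 40000
Cairo, 100000


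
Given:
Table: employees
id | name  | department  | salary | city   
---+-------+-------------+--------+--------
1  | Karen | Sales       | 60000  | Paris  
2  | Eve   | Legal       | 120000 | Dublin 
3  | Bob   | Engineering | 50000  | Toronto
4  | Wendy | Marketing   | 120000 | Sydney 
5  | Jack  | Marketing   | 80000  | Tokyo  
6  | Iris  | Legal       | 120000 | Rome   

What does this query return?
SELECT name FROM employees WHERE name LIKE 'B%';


LIKE 'B%' matches names starting with 'B'
Matching: 1

1 rows:
Bob


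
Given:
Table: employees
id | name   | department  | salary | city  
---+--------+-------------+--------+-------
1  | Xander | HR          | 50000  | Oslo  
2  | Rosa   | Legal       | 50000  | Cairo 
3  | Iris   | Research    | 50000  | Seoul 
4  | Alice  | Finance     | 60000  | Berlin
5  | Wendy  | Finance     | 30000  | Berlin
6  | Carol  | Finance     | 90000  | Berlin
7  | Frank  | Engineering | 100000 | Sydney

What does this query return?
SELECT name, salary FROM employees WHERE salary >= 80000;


Filtering: salary >= 80000
Matching: 2 rows

2 rows:
Carol, 90000
Frank, 100000


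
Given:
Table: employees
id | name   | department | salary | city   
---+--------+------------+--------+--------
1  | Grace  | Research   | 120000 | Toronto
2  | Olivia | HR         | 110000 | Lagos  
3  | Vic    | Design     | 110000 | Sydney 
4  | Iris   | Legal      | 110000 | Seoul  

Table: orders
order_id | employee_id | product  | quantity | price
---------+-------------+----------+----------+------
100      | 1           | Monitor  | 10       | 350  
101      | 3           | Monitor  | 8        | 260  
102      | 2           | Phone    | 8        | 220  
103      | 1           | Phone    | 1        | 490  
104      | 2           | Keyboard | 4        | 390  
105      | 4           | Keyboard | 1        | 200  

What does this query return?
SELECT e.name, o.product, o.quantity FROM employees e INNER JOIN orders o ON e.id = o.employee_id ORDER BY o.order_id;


Joining employees.id = orders.employee_id:
  employee Grace (id=1) -> order Monitor
  employee Vic (id=3) -> order Monitor
  employee Olivia (id=2) -> order Phone
  employee Grace (id=1) -> order Phone
  employee Olivia (id=2) -> order Keyboard
  employee Iris (id=4) -> order Keyboard


6 rows:
Grace, Monitor, 10
Vic, Monitor, 8
Olivia, Phone, 8
Grace, Phone, 1
Olivia, Keyboard, 4
Iris, Keyboard, 1


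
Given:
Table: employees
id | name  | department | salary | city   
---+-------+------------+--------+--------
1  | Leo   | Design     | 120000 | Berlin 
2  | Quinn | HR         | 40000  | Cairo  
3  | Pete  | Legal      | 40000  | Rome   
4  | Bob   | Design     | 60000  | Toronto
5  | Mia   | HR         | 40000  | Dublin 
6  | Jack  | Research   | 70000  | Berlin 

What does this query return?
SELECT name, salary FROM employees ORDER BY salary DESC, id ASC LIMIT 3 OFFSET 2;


Sort by salary DESC (id ASC tiebreak), then skip 2 and take 3
Rows 3 through 5

3 rows:
Bob, 60000
Quinn, 40000
Pete, 40000


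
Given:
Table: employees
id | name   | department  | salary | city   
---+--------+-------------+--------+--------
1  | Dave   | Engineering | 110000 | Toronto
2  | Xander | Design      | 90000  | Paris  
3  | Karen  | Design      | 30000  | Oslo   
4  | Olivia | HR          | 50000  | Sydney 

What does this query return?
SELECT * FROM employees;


SELECT * returns all 4 rows with all columns

4 rows:
1, Dave, Engineering, 110000, Toronto
2, Xander, Design, 90000, Paris
3, Karen, Design, 30000, Oslo
4, Olivia, HR, 50000, Sydney


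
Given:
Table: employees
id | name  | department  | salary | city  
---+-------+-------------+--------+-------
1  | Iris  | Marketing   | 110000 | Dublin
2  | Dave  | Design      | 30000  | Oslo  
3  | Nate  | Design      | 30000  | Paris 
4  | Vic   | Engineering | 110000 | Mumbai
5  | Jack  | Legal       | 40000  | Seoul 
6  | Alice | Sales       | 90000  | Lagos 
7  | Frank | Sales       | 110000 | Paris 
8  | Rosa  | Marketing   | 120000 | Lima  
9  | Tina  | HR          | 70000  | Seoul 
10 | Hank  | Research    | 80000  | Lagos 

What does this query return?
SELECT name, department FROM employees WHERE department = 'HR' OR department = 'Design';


Filtering: department = 'HR' OR 'Design'
Matching: 3 rows

3 rows:
Dave, Design
Nate, Design
Tina, HR


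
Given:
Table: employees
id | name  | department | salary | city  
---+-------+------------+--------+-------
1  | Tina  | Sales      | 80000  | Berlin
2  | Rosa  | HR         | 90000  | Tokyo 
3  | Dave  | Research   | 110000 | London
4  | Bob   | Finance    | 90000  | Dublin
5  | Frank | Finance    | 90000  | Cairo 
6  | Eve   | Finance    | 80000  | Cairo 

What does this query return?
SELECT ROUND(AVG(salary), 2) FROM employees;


SUM(salary) = 540000
COUNT = 6
ROUND(AVG, 2) = ROUND(540000 / 6, 2) = 90000.0

90000.0


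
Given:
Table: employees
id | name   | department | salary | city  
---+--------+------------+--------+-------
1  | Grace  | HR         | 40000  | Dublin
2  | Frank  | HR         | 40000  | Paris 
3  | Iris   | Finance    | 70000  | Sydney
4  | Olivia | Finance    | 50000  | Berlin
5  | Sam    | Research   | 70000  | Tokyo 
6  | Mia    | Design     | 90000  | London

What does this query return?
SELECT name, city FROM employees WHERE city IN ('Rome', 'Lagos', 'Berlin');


Filtering: city IN ('Rome', 'Lagos', 'Berlin')
Matching: 1 rows

1 rows:
Olivia, Berlin


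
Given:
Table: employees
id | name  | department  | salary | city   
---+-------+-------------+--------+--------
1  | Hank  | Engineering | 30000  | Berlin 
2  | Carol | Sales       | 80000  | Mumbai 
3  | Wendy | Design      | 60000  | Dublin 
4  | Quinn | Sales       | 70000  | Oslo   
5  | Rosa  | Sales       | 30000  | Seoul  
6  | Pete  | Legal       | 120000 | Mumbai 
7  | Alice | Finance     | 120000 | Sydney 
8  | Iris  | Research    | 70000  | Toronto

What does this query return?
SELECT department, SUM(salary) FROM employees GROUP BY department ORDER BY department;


Summing salary within each department:
  Design: 60000 = 60000
  Engineering: 30000 = 30000
  Finance: 120000 = 120000
  Legal: 120000 = 120000
  Research: 70000 = 70000
  Sales: 80000 + 70000 + 30000 = 180000


6 groups:
Design, 60000
Engineering, 30000
Finance, 120000
Legal, 120000
Research, 70000
Sales, 180000


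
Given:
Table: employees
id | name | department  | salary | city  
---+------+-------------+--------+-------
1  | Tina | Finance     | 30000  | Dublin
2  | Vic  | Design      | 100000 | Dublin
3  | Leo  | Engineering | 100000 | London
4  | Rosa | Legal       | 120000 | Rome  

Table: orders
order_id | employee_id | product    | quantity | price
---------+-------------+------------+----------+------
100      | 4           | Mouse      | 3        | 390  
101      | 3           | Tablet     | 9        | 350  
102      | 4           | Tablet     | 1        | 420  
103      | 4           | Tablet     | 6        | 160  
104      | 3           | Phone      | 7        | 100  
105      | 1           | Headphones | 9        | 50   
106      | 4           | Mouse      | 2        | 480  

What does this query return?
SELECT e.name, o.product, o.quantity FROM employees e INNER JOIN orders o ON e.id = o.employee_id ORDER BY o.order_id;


Joining employees.id = orders.employee_id:
  employee Rosa (id=4) -> order Mouse
  employee Leo (id=3) -> order Tablet
  employee Rosa (id=4) -> order Tablet
  employee Rosa (id=4) -> order Tablet
  employee Leo (id=3) -> order Phone
  employee Tina (id=1) -> order Headphones
  employee Rosa (id=4) -> order Mouse


7 rows:
Rosa, Mouse, 3
Leo, Tablet, 9
Rosa, Tablet, 1
Rosa, Tablet, 6
Leo, Phone, 7
Tina, Headphones, 9
Rosa, Mouse, 2


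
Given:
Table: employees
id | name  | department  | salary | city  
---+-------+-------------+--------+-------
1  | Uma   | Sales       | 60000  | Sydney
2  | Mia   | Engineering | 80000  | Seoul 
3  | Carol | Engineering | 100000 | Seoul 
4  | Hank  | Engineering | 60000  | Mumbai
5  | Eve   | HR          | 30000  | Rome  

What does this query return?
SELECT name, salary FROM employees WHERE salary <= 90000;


Filtering: salary <= 90000
Matching: 4 rows

4 rows:
Uma, 60000
Mia, 80000
Hank, 60000
Eve, 30000


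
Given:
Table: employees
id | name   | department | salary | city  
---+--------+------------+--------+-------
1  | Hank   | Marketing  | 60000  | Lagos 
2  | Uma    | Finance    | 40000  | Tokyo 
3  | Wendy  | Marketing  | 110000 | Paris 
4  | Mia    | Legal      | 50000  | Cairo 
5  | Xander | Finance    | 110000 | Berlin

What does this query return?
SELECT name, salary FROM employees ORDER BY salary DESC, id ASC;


Sorting by salary DESC, then id ASC for ties

5 rows:
Wendy, 110000
Xander, 110000
Hank, 60000
Mia, 50000
Uma, 40000


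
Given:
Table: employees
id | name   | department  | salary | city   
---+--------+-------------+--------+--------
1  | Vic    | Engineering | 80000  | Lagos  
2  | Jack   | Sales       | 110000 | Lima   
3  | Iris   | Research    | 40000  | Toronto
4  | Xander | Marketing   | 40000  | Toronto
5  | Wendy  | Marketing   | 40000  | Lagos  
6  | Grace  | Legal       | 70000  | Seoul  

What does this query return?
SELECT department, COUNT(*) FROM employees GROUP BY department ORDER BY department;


Assigning each row to its department group:
  Vic -> Engineering
  Jack -> Sales
  Iris -> Research
  Xander -> Marketing
  Wendy -> Marketing
  Grace -> Legal


5 groups:
Engineering, 1
Legal, 1
Marketing, 2
Research, 1
Sales, 1


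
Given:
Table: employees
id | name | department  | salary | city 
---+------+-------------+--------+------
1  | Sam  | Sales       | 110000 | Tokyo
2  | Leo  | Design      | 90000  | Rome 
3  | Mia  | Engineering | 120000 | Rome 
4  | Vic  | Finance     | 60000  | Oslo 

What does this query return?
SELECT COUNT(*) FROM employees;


COUNT(*) counts all rows

4


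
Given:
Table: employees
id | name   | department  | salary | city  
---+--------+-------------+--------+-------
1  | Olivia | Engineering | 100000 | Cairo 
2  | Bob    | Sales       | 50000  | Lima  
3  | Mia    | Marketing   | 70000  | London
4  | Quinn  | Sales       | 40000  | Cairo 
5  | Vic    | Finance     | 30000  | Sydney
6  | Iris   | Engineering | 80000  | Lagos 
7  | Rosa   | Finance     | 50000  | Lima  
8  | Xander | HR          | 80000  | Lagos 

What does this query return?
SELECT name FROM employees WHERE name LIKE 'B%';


LIKE 'B%' matches names starting with 'B'
Matching: 1

1 rows:
Bob


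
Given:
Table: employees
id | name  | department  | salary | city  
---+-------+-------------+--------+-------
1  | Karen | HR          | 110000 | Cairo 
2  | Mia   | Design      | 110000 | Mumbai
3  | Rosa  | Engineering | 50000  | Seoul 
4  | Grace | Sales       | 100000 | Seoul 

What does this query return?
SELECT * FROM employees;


SELECT * returns all 4 rows with all columns

4 rows:
1, Karen, HR, 110000, Cairo
2, Mia, Design, 110000, Mumbai
3, Rosa, Engineering, 50000, Seoul
4, Grace, Sales, 100000, Seoul


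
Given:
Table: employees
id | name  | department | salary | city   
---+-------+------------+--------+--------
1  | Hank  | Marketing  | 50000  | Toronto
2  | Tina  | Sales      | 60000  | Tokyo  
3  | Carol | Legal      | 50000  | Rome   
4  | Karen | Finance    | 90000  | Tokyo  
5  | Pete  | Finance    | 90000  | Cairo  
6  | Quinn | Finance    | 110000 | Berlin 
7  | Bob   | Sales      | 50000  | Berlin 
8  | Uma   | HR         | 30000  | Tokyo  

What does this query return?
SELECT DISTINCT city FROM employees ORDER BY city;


All 'city' values (row order): Toronto, Tokyo, Rome, Tokyo, Cairo, Berlin, Berlin, Tokyo
Removing duplicates leaves 5 unique value(s).

5 values:
Berlin
Cairo
Rome
Tokyo
Toronto


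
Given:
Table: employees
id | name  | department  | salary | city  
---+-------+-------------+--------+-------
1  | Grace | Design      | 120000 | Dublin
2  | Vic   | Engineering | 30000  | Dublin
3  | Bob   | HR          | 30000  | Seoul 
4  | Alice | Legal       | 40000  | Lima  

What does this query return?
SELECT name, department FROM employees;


Projecting columns: name, department

4 rows:
Grace, Design
Vic, Engineering
Bob, HR
Alice, Legal


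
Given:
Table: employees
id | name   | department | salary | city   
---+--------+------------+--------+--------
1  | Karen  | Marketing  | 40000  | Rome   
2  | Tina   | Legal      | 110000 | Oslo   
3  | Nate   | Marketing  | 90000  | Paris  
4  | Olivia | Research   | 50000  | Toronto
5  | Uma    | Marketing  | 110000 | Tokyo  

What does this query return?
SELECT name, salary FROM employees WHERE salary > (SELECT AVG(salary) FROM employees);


Subquery: AVG(salary) = 80000.0
Filtering: salary > 80000.0
  Tina (110000) -> MATCH
  Nate (90000) -> MATCH
  Uma (110000) -> MATCH


3 rows:
Tina, 110000
Nate, 90000
Uma, 110000


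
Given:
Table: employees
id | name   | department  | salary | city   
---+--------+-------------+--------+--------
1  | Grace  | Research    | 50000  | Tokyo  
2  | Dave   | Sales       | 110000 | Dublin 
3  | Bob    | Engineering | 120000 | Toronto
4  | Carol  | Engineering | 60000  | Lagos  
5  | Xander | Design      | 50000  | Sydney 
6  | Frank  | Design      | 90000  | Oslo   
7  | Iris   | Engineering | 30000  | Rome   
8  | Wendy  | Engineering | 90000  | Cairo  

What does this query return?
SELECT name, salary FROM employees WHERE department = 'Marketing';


Filtering: department = 'Marketing'
Matching rows: 0

Empty result set (0 rows)


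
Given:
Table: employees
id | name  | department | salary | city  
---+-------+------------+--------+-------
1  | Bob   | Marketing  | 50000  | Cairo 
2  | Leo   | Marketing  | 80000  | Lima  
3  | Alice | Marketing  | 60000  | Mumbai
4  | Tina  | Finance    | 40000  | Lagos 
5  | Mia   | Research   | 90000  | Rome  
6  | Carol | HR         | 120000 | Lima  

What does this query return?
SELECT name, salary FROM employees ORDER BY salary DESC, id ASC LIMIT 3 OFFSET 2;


Sort by salary DESC (id ASC tiebreak), then skip 2 and take 3
Rows 3 through 5

3 rows:
Leo, 80000
Alice, 60000
Bob, 50000


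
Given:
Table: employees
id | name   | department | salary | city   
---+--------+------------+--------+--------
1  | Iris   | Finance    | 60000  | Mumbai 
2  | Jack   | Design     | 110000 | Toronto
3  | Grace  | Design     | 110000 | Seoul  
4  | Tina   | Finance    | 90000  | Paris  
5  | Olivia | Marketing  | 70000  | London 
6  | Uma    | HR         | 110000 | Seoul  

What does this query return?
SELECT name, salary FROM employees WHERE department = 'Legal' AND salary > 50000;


Filtering: department = 'Legal' AND salary > 50000
Matching: 0 rows

Empty result set (0 rows)


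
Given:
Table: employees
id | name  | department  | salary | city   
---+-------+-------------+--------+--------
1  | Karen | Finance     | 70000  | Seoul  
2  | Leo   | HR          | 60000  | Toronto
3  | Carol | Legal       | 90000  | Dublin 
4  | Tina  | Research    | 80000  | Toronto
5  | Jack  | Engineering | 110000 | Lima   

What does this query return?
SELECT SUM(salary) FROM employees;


SUM(salary) = 70000 + 60000 + 90000 + 80000 + 110000 = 410000

410000


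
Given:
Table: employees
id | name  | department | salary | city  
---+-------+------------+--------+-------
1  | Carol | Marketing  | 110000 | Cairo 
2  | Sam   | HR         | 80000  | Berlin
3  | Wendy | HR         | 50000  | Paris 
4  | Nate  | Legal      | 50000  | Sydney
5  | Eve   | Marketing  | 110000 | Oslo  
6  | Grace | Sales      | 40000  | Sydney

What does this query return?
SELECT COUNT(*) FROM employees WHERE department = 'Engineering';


Counting rows where department = 'Engineering'


0


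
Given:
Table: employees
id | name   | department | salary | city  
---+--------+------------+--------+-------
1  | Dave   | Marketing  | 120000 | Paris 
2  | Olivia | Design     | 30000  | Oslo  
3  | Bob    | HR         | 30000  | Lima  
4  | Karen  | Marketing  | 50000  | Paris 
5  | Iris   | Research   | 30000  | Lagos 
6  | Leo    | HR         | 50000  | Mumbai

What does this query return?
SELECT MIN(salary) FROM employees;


Salaries: 120000, 30000, 30000, 50000, 30000, 50000
MIN = 30000

30000


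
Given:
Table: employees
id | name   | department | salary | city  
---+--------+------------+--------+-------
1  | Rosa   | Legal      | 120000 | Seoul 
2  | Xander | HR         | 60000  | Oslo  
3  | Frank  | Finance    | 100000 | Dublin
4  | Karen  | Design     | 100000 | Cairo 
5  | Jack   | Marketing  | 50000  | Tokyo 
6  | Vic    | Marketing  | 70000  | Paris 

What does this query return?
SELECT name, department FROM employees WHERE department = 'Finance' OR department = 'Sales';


Filtering: department = 'Finance' OR 'Sales'
Matching: 1 rows

1 rows:
Frank, Finance


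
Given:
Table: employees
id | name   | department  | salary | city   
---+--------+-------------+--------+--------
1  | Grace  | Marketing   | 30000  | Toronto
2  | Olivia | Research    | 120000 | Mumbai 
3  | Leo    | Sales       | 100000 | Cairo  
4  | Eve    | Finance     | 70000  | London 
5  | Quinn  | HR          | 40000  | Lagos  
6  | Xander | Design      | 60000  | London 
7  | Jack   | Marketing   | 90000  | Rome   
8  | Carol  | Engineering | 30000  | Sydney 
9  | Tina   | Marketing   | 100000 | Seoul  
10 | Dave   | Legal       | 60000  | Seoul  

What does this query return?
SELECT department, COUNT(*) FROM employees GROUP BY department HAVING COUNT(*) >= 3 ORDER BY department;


Groups with count >= 3:
  Marketing: 3 -> PASS
  Design: 1 -> filtered out
  Engineering: 1 -> filtered out
  Finance: 1 -> filtered out
  HR: 1 -> filtered out
  Legal: 1 -> filtered out
  Research: 1 -> filtered out
  Sales: 1 -> filtered out


1 groups:
Marketing, 3


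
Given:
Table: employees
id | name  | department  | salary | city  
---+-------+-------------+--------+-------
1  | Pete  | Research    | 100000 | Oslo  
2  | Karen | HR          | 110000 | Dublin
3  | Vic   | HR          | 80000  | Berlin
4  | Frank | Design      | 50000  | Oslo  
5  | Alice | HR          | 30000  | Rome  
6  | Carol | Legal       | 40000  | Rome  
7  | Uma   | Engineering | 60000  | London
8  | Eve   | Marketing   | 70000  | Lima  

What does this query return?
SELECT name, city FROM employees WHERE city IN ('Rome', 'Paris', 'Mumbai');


Filtering: city IN ('Rome', 'Paris', 'Mumbai')
Matching: 2 rows

2 rows:
Alice, Rome
Carol, Rome


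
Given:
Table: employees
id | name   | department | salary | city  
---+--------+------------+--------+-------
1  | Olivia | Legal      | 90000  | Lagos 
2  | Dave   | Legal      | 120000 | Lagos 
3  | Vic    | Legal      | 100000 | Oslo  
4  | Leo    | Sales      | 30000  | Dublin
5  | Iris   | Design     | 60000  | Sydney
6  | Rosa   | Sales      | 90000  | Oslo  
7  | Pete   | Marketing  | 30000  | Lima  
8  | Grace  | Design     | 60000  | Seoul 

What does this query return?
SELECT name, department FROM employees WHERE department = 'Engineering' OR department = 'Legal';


Filtering: department = 'Engineering' OR 'Legal'
Matching: 3 rows

3 rows:
Olivia, Legal
Dave, Legal
Vic, Legal


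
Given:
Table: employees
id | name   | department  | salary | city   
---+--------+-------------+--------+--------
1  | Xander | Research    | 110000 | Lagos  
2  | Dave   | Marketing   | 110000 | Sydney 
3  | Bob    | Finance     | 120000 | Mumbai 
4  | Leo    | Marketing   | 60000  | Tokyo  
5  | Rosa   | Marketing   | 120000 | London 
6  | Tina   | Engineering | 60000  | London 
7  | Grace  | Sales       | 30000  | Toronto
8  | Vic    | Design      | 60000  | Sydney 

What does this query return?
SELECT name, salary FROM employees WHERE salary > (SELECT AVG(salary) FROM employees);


Subquery: AVG(salary) = 83750.0
Filtering: salary > 83750.0
  Xander (110000) -> MATCH
  Dave (110000) -> MATCH
  Bob (120000) -> MATCH
  Rosa (120000) -> MATCH


4 rows:
Xander, 110000
Dave, 110000
Bob, 120000
Rosa, 120000


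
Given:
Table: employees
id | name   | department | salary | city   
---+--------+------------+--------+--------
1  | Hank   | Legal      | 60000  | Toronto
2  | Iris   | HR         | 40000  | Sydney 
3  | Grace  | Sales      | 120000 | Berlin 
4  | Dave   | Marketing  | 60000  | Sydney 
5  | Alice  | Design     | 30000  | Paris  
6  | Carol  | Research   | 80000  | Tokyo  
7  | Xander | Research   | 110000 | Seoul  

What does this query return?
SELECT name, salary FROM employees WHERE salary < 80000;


Filtering: salary < 80000
Matching: 4 rows

4 rows:
Hank, 60000
Iris, 40000
Dave, 60000
Alice, 30000


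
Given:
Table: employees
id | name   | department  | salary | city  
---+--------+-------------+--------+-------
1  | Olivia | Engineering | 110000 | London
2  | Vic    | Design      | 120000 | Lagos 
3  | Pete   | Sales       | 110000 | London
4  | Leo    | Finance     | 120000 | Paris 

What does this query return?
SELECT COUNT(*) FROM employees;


COUNT(*) counts all rows

4


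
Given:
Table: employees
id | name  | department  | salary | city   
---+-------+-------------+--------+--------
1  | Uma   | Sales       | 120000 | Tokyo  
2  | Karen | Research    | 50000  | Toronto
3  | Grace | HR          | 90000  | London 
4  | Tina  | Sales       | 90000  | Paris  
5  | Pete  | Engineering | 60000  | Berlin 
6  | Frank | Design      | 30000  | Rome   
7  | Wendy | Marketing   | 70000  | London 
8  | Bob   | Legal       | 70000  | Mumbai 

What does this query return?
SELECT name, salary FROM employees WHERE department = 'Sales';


Filtering: department = 'Sales'
Matching rows: 2

2 rows:
Uma, 120000
Tina, 90000


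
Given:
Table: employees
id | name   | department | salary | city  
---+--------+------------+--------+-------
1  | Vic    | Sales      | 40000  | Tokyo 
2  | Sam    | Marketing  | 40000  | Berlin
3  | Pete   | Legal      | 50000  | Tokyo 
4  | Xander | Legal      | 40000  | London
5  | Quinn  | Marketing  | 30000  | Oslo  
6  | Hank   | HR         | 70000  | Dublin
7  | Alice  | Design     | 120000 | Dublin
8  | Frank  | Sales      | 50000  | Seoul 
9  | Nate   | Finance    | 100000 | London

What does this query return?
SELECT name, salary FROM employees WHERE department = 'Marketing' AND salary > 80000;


Filtering: department = 'Marketing' AND salary > 80000
Matching: 0 rows

Empty result set (0 rows)


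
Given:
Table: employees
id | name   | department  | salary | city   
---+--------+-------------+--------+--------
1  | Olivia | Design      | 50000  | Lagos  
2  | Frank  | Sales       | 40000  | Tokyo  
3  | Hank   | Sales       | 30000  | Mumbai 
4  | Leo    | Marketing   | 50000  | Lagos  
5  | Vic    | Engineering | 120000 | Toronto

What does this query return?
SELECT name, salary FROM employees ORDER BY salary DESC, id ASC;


Sorting by salary DESC, then id ASC for ties

5 rows:
Vic, 120000
Olivia, 50000
Leo, 50000
Frank, 40000
Hank, 30000


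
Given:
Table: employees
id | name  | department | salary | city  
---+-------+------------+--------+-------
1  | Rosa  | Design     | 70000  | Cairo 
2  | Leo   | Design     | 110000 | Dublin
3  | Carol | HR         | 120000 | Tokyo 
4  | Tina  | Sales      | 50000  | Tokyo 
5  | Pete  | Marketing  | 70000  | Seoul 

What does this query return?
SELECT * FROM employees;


SELECT * returns all 5 rows with all columns

5 rows:
1, Rosa, Design, 70000, Cairo
2, Leo, Design, 110000, Dublin
3, Carol, HR, 120000, Tokyo
4, Tina, Sales, 50000, Tokyo
5, Pete, Marketing, 70000, Seoul


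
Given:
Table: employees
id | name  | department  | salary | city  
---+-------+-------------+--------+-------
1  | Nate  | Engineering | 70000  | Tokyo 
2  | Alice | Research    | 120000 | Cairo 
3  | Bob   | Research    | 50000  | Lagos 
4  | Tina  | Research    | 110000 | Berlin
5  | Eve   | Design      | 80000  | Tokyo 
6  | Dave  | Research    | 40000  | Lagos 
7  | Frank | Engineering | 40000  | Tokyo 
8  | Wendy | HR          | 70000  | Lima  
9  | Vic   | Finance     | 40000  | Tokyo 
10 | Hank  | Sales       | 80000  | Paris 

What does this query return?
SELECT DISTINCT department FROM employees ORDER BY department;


All 'department' values (row order): Engineering, Research, Research, Research, Design, Research, Engineering, HR, Finance, Sales
Removing duplicates leaves 6 unique value(s).

6 values:
Design
Engineering
Finance
HR
Research
Sales


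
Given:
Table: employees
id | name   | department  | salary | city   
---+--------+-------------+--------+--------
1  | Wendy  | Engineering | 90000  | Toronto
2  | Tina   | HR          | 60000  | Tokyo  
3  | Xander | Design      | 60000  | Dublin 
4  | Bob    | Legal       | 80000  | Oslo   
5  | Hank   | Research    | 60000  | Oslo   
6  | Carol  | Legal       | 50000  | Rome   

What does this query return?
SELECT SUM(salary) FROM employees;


SUM(salary) = 90000 + 60000 + 60000 + 80000 + 60000 + 50000 = 400000

400000


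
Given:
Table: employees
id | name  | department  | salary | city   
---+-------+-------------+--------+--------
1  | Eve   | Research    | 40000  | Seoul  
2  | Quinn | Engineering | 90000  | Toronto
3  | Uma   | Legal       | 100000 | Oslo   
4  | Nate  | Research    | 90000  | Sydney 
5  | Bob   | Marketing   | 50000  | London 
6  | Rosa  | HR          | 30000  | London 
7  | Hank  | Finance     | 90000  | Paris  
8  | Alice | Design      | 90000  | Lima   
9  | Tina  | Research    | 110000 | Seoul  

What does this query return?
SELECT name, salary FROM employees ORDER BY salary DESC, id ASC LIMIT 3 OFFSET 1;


Sort by salary DESC (id ASC tiebreak), then skip 1 and take 3
Rows 2 through 4

3 rows:
Uma, 100000
Quinn, 90000
Nate, 90000


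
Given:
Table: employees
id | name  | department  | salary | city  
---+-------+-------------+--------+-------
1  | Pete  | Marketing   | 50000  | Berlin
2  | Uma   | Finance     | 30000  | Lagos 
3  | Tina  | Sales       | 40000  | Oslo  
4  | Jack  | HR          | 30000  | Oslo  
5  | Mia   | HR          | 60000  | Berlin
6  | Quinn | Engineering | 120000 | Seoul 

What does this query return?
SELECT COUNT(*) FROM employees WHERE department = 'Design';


Counting rows where department = 'Design'


0


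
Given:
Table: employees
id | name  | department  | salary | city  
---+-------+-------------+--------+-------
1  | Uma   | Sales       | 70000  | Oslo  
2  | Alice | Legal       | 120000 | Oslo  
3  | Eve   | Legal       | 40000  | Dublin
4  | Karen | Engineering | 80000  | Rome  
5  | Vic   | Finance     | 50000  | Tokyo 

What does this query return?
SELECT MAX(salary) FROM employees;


Salaries: 70000, 120000, 40000, 80000, 50000
MAX = 120000

120000


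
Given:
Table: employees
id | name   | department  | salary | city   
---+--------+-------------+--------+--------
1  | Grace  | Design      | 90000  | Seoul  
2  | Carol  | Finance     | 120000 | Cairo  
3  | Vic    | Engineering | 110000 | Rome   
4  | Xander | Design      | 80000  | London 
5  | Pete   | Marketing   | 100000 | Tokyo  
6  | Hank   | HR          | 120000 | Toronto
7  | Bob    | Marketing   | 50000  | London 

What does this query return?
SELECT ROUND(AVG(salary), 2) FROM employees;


SUM(salary) = 670000
COUNT = 7
ROUND(AVG, 2) = ROUND(670000 / 7, 2) = 95714.29

95714.29


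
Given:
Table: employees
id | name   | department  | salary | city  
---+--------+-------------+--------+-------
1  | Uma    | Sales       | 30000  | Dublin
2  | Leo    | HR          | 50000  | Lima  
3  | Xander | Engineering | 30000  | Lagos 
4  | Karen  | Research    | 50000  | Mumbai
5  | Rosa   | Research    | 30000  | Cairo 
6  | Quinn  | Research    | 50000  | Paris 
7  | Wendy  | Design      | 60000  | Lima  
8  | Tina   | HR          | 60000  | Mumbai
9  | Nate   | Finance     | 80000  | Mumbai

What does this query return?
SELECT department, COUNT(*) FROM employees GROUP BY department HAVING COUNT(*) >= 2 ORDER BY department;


Groups with count >= 2:
  HR: 2 -> PASS
  Research: 3 -> PASS
  Design: 1 -> filtered out
  Engineering: 1 -> filtered out
  Finance: 1 -> filtered out
  Sales: 1 -> filtered out


2 groups:
HR, 2
Research, 3


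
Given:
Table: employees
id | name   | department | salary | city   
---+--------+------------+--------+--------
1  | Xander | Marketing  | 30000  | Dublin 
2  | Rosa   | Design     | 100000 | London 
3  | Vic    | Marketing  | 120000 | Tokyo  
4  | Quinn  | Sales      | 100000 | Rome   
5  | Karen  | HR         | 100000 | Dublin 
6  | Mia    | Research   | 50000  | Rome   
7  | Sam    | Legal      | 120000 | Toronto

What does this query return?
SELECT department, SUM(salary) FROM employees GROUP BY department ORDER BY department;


Summing salary within each department:
  Design: 100000 = 100000
  HR: 100000 = 100000
  Legal: 120000 = 120000
  Marketing: 30000 + 120000 = 150000
  Research: 50000 = 50000
  Sales: 100000 = 100000


6 groups:
Design, 100000
HR, 100000
Legal, 120000
Marketing, 150000
Research, 50000
Sales, 100000


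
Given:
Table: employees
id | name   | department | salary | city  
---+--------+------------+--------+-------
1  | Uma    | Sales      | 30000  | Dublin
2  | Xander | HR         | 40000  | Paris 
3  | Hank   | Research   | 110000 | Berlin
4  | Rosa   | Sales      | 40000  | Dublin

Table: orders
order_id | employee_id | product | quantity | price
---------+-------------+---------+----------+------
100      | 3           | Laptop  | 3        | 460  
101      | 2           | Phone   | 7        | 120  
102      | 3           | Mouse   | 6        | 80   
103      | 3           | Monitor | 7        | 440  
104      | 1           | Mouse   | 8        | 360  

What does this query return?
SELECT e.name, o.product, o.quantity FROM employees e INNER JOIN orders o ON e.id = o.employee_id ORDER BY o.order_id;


Joining employees.id = orders.employee_id:
  employee Hank (id=3) -> order Laptop
  employee Xander (id=2) -> order Phone
  employee Hank (id=3) -> order Mouse
  employee Hank (id=3) -> order Monitor
  employee Uma (id=1) -> order Mouse


5 rows:
Hank, Laptop, 3
Xander, Phone, 7
Hank, Mouse, 6
Hank, Monitor, 7
Uma, Mouse, 8


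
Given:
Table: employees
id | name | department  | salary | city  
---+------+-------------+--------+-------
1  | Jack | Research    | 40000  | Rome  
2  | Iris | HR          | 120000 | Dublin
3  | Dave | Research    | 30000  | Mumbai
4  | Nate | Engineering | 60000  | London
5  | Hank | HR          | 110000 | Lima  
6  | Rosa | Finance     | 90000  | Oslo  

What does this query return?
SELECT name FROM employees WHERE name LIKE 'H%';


LIKE 'H%' matches names starting with 'H'
Matching: 1

1 rows:
Hank


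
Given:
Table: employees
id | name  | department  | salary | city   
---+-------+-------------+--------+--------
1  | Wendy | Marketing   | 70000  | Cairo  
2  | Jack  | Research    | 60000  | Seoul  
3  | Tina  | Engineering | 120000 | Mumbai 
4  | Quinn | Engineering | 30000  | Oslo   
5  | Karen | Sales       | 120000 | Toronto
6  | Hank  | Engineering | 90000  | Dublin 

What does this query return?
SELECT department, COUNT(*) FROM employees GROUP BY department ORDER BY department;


Assigning each row to its department group:
  Wendy -> Marketing
  Jack -> Research
  Tina -> Engineering
  Quinn -> Engineering
  Karen -> Sales
  Hank -> Engineering


4 groups:
Engineering, 3
Marketing, 1
Research, 1
Sales, 1


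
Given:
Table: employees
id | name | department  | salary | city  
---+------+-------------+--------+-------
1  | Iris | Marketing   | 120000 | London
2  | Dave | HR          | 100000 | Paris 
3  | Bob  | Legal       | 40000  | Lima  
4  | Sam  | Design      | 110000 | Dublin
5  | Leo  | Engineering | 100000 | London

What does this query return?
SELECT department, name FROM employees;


Projecting columns: department, name

5 rows:
Marketing, Iris
HR, Dave
Legal, Bob
Design, Sam
Engineering, Leo


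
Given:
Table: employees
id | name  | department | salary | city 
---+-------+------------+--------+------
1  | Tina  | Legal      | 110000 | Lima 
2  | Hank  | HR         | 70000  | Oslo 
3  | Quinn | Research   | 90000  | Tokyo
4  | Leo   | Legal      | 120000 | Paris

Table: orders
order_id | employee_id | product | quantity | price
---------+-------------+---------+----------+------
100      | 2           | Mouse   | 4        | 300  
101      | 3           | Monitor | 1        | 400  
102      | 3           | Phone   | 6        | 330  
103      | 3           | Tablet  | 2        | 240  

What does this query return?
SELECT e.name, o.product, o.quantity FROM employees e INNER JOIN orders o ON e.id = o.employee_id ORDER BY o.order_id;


Joining employees.id = orders.employee_id:
  employee Hank (id=2) -> order Mouse
  employee Quinn (id=3) -> order Monitor
  employee Quinn (id=3) -> order Phone
  employee Quinn (id=3) -> order Tablet


4 rows:
Hank, Mouse, 4
Quinn, Monitor, 1
Quinn, Phone, 6
Quinn, Tablet, 2


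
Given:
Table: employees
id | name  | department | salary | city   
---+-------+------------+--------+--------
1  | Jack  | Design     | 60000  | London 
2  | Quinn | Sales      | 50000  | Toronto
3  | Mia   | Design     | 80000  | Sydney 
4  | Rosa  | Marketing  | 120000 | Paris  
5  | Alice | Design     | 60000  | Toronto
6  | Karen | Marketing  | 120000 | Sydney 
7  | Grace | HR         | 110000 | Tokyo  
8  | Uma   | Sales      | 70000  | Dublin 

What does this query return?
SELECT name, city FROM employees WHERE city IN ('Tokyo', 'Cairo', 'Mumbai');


Filtering: city IN ('Tokyo', 'Cairo', 'Mumbai')
Matching: 1 rows

1 rows:
Grace, Tokyo


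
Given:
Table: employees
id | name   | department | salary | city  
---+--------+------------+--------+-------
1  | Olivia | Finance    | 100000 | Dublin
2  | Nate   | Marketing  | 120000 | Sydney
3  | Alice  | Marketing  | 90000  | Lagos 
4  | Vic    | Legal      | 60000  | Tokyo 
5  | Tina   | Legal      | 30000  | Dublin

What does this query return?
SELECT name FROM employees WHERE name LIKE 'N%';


LIKE 'N%' matches names starting with 'N'
Matching: 1

1 rows:
Nate


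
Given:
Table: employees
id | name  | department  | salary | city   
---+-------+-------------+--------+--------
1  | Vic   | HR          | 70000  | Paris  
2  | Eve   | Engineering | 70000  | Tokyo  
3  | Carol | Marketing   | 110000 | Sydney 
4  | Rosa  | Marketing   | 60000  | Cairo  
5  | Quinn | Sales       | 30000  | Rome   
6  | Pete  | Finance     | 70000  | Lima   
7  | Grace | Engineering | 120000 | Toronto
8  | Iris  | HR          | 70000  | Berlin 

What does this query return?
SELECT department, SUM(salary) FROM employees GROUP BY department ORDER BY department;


Summing salary within each department:
  Engineering: 70000 + 120000 = 190000
  Finance: 70000 = 70000
  HR: 70000 + 70000 = 140000
  Marketing: 110000 + 60000 = 170000
  Sales: 30000 = 30000


5 groups:
Engineering, 190000
Finance, 70000
HR, 140000
Marketing, 170000
Sales, 30000
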